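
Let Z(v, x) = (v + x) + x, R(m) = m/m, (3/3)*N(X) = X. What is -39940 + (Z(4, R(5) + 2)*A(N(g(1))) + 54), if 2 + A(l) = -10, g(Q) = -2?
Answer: -40006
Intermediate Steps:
N(X) = X
A(l) = -12 (A(l) = -2 - 10 = -12)
R(m) = 1
Z(v, x) = v + 2*x
-39940 + (Z(4, R(5) + 2)*A(N(g(1))) + 54) = -39940 + ((4 + 2*(1 + 2))*(-12) + 54) = -39940 + ((4 + 2*3)*(-12) + 54) = -39940 + ((4 + 6)*(-12) + 54) = -39940 + (10*(-12) + 54) = -39940 + (-120 + 54) = -39940 - 66 = -40006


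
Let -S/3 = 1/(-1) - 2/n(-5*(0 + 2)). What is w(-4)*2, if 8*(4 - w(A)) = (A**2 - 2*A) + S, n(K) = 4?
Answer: 7/8 ≈ 0.87500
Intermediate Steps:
S = 9/2 (S = -3*(1/(-1) - 2/4) = -3*(1*(-1) - 2*1/4) = -3*(-1 - 1/2) = -3*(-3/2) = 9/2 ≈ 4.5000)
w(A) = 55/16 - A**2/8 + A/4 (w(A) = 4 - ((A**2 - 2*A) + 9/2)/8 = 4 - (9/2 + A**2 - 2*A)/8 = 4 + (-9/16 - A**2/8 + A/4) = 55/16 - A**2/8 + A/4)
w(-4)*2 = (55/16 - 1/8*(-4)**2 + (1/4)*(-4))*2 = (55/16 - 1/8*16 - 1)*2 = (55/16 - 2 - 1)*2 = (7/16)*2 = 7/8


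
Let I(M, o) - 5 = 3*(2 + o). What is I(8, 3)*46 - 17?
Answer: 903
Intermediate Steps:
I(M, o) = 11 + 3*o (I(M, o) = 5 + 3*(2 + o) = 5 + (6 + 3*o) = 11 + 3*o)
I(8, 3)*46 - 17 = (11 + 3*3)*46 - 17 = (11 + 9)*46 - 17 = 20*46 - 17 = 920 - 17 = 903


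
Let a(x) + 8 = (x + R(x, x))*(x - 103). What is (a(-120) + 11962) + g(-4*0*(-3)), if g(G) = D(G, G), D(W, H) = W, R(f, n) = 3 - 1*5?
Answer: 39160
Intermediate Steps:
R(f, n) = -2 (R(f, n) = 3 - 5 = -2)
a(x) = -8 + (-103 + x)*(-2 + x) (a(x) = -8 + (x - 2)*(x - 103) = -8 + (-2 + x)*(-103 + x) = -8 + (-103 + x)*(-2 + x))
g(G) = G
(a(-120) + 11962) + g(-4*0*(-3)) = ((198 + (-120)² - 105*(-120)) + 11962) - 4*0*(-3) = ((198 + 14400 + 12600) + 11962) + 0*(-3) = (27198 + 11962) + 0 = 39160 + 0 = 39160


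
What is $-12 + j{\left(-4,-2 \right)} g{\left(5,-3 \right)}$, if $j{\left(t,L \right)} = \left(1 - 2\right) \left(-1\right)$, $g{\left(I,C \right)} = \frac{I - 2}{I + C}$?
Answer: $- \frac{21}{2} \approx -10.5$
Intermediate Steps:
$g{\left(I,C \right)} = \frac{-2 + I}{C + I}$
$j{\left(t,L \right)} = 1$ ($j{\left(t,L \right)} = \left(-1\right) \left(-1\right) = 1$)
$-12 + j{\left(-4,-2 \right)} g{\left(5,-3 \right)} = -12 + 1 \frac{-2 + 5}{-3 + 5} = -12 + 1 \cdot \frac{1}{2} \cdot 3 = -12 + 1 \cdot \frac{3}{2} = -12 + \frac{3}{2} = - \frac{21}{2}$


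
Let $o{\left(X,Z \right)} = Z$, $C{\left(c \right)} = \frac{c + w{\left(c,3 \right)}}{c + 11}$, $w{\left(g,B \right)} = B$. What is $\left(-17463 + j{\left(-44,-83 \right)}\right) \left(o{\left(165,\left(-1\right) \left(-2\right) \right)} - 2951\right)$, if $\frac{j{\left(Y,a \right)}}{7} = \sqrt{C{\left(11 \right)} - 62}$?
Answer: $51498387 - \frac{309645 i \sqrt{33}}{11} \approx 5.1498 \cdot 10^{7} - 1.6171 \cdot 10^{5} i$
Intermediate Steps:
$C{\left(c \right)} = \frac{3 + c}{11 + c}$ ($C{\left(c \right)} = \frac{c + 3}{c + 11} = \frac{3 + c}{11 + c}$)
$j{\left(Y,a \right)} = \frac{105 i \sqrt{33}}{11}$ ($j{\left(Y,a \right)} = 7 \sqrt{\frac{3 + 11}{11 + 11} - 62} = 7 \sqrt{\frac{1}{22} \cdot 14 - 62} = 7 \sqrt{\frac{7}{11} - 62} = 7 \sqrt{- \frac{675}{11}} = 7 \frac{15 i \sqrt{33}}{11} = \frac{105 i \sqrt{33}}{11}$)
$\left(-17463 + j{\left(-44,-83 \right)}\right) \left(o{\left(165,\left(-1\right) \left(-2\right) \right)} - 2951\right) = \left(-17463 + \frac{105 i \sqrt{33}}{11}\right) \left(\left(-1\right) \left(-2\right) - 2951\right) = \left(-17463 + \frac{105 i \sqrt{33}}{11}\right) \left(2 - 2951\right) = \left(-17463 + \frac{105 i \sqrt{33}}{11}\right) \left(-2949\right) = 51498387 - \frac{309645 i \sqrt{33}}{11}$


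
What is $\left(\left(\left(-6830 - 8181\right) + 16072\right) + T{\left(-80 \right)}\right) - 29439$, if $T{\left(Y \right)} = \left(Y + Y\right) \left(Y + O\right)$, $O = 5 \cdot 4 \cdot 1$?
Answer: $-18778$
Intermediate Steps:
$O = 20$ ($O = 20 \cdot 1 = 20$)
$T{\left(Y \right)} = 2 Y \left(20 + Y\right)$ ($T{\left(Y \right)} = \left(Y + Y\right) \left(Y + 20\right) = 2 Y \left(20 + Y\right)$)
$\left(\left(\left(-6830 - 8181\right) + 16072\right) + T{\left(-80 \right)}\right) - 29439 = \left(\left(\left(-6830 - 8181\right) + 16072\right) + 2 \left(-80\right) \left(20 - 80\right)\right) - 29439 = \left(\left(-15011 + 16072\right) + 2 \left(-80\right) \left(-60\right)\right) - 29439 = \left(1061 + 9600\right) - 29439 = 10661 - 29439 = -18778$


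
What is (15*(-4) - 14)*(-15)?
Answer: 1110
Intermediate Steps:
(15*(-4) - 14)*(-15) = (-60 - 14)*(-15) = -74*(-15) = 1110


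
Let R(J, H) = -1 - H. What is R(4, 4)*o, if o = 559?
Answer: -2795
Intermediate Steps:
R(4, 4)*o = (-1 - 1*4)*559 = (-1 - 4)*559 = -5*559 = -2795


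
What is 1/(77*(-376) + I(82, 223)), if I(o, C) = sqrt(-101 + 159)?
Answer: -14476/419109123 - sqrt(58)/838218246 ≈ -3.4549e-5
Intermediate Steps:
I(o, C) = sqrt(58)
1/(77*(-376) + I(82, 223)) = 1/(77*(-376) + sqrt(58)) = 1/(-28952 + sqrt(58))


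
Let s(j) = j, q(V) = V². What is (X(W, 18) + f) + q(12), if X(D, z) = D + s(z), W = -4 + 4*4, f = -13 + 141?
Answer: 302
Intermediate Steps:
f = 128
W = 12 (W = -4 + 16 = 12)
X(D, z) = D + z
(X(W, 18) + f) + q(12) = ((12 + 18) + 128) + 12² = (30 + 128) + 144 = 158 + 144 = 302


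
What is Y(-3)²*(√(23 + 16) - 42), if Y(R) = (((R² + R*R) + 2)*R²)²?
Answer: -44089920000 + 1049760000*√39 ≈ -3.7534e+10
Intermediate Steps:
Y(R) = R⁴*(2 + 2*R²)² (Y(R) = (((R² + R²) + 2)*R²)² = ((2*R² + 2)*R²)² = ((2 + 2*R²)*R²)² = (R²*(2 + 2*R²))² = R⁴*(2 + 2*R²)²)
Y(-3)²*(√(23 + 16) - 42) = (4*(-3)⁴*(1 + (-3)²)²)²*(√(23 + 16) - 42) = (4*81*(1 + 9)²)²*(√39 - 42) = (4*81*10²)²*(-42 + √39) = (4*81*100)²*(-42 + √39) = 32400²*(-42 + √39) = 1049760000*(-42 + √39) = -44089920000 + 1049760000*√39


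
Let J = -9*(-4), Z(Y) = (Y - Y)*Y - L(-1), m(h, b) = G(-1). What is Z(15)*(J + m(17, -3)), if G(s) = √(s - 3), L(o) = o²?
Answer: -36 - 2*I ≈ -36.0 - 2.0*I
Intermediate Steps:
G(s) = √(-3 + s)
m(h, b) = 2*I (m(h, b) = √(-3 - 1) = √(-4) = 2*I)
Z(Y) = -1 (Z(Y) = (Y - Y)*Y - 1*(-1)² = 0*Y - 1*1 = 0 - 1 = -1)
J = 36
Z(15)*(J + m(17, -3)) = -(36 + 2*I) = -36 - 2*I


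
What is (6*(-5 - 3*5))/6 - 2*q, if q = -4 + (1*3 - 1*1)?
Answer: -16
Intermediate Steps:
q = -2 (q = -4 + (3 - 1) = -4 + 2 = -2)
(6*(-5 - 3*5))/6 - 2*q = (6*(-5 - 3*5))/6 - 2*(-2) = (6*(-5 - 15))*(1/6) + 4 = (6*(-20))*(1/6) + 4 = -120*1/6 + 4 = -20 + 4 = -16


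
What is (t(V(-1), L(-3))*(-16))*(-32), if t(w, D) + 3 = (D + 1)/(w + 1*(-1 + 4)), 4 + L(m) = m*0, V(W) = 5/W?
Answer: -768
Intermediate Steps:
L(m) = -4 (L(m) = -4 + m*0 = -4 + 0 = -4)
t(w, D) = -3 + (1 + D)/(3 + w) (t(w, D) = -3 + (D + 1)/(w + 1*(-1 + 4)) = -3 + (1 + D)/(w + 1*3) = -3 + (1 + D)/(w + 3) = -3 + (1 + D)/(3 + w))
(t(V(-1), L(-3))*(-16))*(-32) = (((-8 - 4 - 15/(-1))/(3 + 5/(-1)))*(-16))*(-32) = (((-8 - 4 - 15*(-1))/(3 + 5*(-1)))*(-16))*(-32) = (((-8 - 4 - 3*(-5))/(3 - 5))*(-16))*(-32) = (((-8 - 4 + 15)/(-2))*(-16))*(-32) = (-½*3*(-16))*(-32) = -3/2*(-16)*(-32) = 24*(-32) = -768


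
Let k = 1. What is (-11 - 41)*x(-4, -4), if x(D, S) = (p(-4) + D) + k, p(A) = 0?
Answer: 156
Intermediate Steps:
x(D, S) = 1 + D (x(D, S) = (0 + D) + 1 = D + 1 = 1 + D)
(-11 - 41)*x(-4, -4) = (-11 - 41)*(1 - 4) = -52*(-3) = 156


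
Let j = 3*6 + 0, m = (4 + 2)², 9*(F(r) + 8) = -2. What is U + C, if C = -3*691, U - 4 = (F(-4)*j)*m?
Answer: -7397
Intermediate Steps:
F(r) = -74/9 (F(r) = -8 + (⅑)*(-2) = -8 - 2/9 = -74/9)
m = 36 (m = 6² = 36)
j = 18 (j = 18 + 0 = 18)
U = -5324 (U = 4 - 74/9*18*36 = 4 - 148*36 = 4 - 5328 = -5324)
C = -2073
U + C = -5324 - 2073 = -7397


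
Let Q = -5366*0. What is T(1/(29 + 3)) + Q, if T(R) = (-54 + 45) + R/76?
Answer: -21887/2432 ≈ -8.9996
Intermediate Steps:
Q = 0
T(R) = -9 + R/76 (T(R) = -9 + R*(1/76) = -9 + R/76)
T(1/(29 + 3)) + Q = (-9 + 1/(76*(29 + 3))) + 0 = (-9 + (1/76)/32) + 0 = (-9 + (1/76)*(1/32)) + 0 = (-9 + 1/2432) + 0 = -21887/2432 + 0 = -21887/2432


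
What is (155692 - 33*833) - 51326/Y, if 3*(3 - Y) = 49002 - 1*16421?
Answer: 2087991047/16286 ≈ 1.2821e+5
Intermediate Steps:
Y = -32572/3 (Y = 3 - (49002 - 1*16421)/3 = 3 - (49002 - 16421)/3 = 3 - 1/3*32581 = 3 - 32581/3 = -32572/3 ≈ -10857.)
(155692 - 33*833) - 51326/Y = (155692 - 33*833) - 51326/(-32572/3) = (155692 - 27489) - 51326*(-3/32572) = 128203 + 76989/16286 = 2087991047/16286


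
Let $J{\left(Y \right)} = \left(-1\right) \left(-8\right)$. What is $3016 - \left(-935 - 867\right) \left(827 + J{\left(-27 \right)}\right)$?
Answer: $1507686$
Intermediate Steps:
$J{\left(Y \right)} = 8$
$3016 - \left(-935 - 867\right) \left(827 + J{\left(-27 \right)}\right) = 3016 - \left(-935 - 867\right) \left(827 + 8\right) = 3016 - \left(-1802\right) 835 = 3016 - -1504670 = 3016 + 1504670 = 1507686$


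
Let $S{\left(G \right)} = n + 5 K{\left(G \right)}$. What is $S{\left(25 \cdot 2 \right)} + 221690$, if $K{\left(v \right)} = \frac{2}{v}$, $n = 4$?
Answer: $\frac{1108471}{5} \approx 2.2169 \cdot 10^{5}$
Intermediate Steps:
$S{\left(G \right)} = 4 + \frac{10}{G}$ ($S{\left(G \right)} = 4 + 5 \frac{2}{G} = 4 + \frac{10}{G}$)
$S{\left(25 \cdot 2 \right)} + 221690 = \left(4 + \frac{10}{25 \cdot 2}\right) + 221690 = \left(4 + \frac{10}{50}\right) + 221690 = \left(4 + 10 \cdot \frac{1}{50}\right) + 221690 = \left(4 + \frac{1}{5}\right) + 221690 = \frac{21}{5} + 221690 = \frac{1108471}{5}$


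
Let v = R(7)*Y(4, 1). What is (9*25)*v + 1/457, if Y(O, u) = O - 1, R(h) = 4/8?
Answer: 308477/914 ≈ 337.50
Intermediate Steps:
R(h) = 1/2 (R(h) = 4*(1/8) = 1/2)
Y(O, u) = -1 + O
v = 3/2 (v = (-1 + 4)/2 = (1/2)*3 = 3/2 ≈ 1.5000)
(9*25)*v + 1/457 = (9*25)*(3/2) + 1/457 = 225*(3/2) + 1/457 = 675/2 + 1/457 = 308477/914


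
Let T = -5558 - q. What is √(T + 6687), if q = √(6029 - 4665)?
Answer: √(1129 - 2*√341) ≈ 33.046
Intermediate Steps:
q = 2*√341 (q = √1364 = 2*√341 ≈ 36.932)
T = -5558 - 2*√341 ≈ -5594.9
√(T + 6687) = √((-5558 - 2*√341) + 6687) = √(1129 - 2*√341)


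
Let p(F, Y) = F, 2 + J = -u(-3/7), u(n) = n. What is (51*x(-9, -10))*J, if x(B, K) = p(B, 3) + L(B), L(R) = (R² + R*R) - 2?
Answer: -84711/7 ≈ -12102.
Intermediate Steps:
J = -11/7 (J = -2 - (-3)/7 = -2 - 1*(-3/7) = -2 + 3/7 = -11/7 ≈ -1.5714)
L(R) = -2 + 2*R² (L(R) = (R² + R²) - 2 = 2*R² - 2 = -2 + 2*R²)
x(B, K) = -2 + B + 2*B² (x(B, K) = B + (-2 + 2*B²) = -2 + B + 2*B²)
(51*x(-9, -10))*J = (51*(-2 - 9 + 2*(-9)²))*(-11/7) = (51*(-2 - 9 + 2*81))*(-11/7) = (51*(-2 - 9 + 162))*(-11/7) = (51*151)*(-11/7) = 7701*(-11/7) = -84711/7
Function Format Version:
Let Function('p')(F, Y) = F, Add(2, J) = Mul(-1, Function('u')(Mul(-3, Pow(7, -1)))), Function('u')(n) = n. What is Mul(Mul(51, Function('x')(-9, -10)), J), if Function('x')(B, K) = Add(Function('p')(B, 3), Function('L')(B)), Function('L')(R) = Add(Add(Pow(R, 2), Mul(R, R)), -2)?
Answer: Rational(-84711, 7) ≈ -12102.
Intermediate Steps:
J = Rational(-11, 7) (J = Add(-2, Mul(-1, Mul(-3, Pow(7, -1)))) = Add(-2, Mul(-1, Mul(-3, Rational(1, 7)))) = Add(-2, Mul(-1, Rational(-3, 7))) = Add(-2, Rational(3, 7)) = Rational(-11, 7) ≈ -1.5714)
Function('L')(R) = Add(-2, Mul(2, Pow(R, 2))) (Function('L')(R) = Add(Add(Pow(R, 2), Pow(R, 2)), -2) = Add(Mul(2, Pow(R, 2)), -2) = Add(-2, Mul(2, Pow(R, 2))))
Function('x')(B, K) = Add(-2, B, Mul(2, Pow(B, 2))) (Function('x')(B, K) = Add(B, Add(-2, Mul(2, Pow(B, 2)))) = Add(-2, B, Mul(2, Pow(B, 2))))
Mul(Mul(51, Function('x')(-9, -10)), J) = Mul(Mul(51, Add(-2, -9, Mul(2, Pow(-9, 2)))), Rational(-11, 7)) = Mul(Mul(51, Add(-2, -9, Mul(2, 81))), Rational(-11, 7)) = Mul(Mul(51, Add(-2, -9, 162)), Rational(-11, 7)) = Mul(Mul(51, 151), Rational(-11, 7)) = Mul(7701, Rational(-11, 7)) = Rational(-84711, 7)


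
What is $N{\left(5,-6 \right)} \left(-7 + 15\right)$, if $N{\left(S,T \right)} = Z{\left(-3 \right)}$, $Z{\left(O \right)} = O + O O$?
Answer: $48$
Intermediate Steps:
$Z{\left(O \right)} = O + O^{2}$
$N{\left(S,T \right)} = 6$ ($N{\left(S,T \right)} = - 3 \left(1 - 3\right) = \left(-3\right) \left(-2\right) = 6$)
$N{\left(5,-6 \right)} \left(-7 + 15\right) = 6 \left(-7 + 15\right) = 6 \cdot 8 = 48$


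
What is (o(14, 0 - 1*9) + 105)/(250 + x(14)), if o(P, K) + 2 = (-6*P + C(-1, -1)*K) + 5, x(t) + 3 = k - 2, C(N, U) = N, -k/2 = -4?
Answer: 3/23 ≈ 0.13043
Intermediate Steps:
k = 8 (k = -2*(-4) = 8)
x(t) = 3 (x(t) = -3 + (8 - 2) = -3 + 6 = 3)
o(P, K) = 3 - K - 6*P (o(P, K) = -2 + ((-6*P - K) + 5) = -2 + ((-K - 6*P) + 5) = -2 + (5 - K - 6*P) = 3 - K - 6*P)
(o(14, 0 - 1*9) + 105)/(250 + x(14)) = ((3 - (0 - 1*9) - 6*14) + 105)/(250 + 3) = ((3 - (0 - 9) - 84) + 105)/253 = ((3 - 1*(-9) - 84) + 105)*(1/253) = ((3 + 9 - 84) + 105)*(1/253) = (-72 + 105)*(1/253) = 33*(1/253) = 3/23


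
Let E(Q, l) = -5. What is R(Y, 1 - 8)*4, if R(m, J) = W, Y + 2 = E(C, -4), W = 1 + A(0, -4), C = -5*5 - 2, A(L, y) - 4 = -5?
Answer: 0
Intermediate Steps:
A(L, y) = -1 (A(L, y) = 4 - 5 = -1)
C = -27 (C = -25 - 2 = -27)
W = 0 (W = 1 - 1 = 0)
Y = -7 (Y = -2 - 5 = -7)
R(m, J) = 0
R(Y, 1 - 8)*4 = 0*4 = 0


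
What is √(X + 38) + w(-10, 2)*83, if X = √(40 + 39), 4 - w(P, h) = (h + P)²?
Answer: -4980 + √(38 + √79) ≈ -4973.2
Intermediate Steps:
w(P, h) = 4 - (P + h)² (w(P, h) = 4 - (h + P)² = 4 - (P + h)²)
X = √79 ≈ 8.8882
√(X + 38) + w(-10, 2)*83 = √(√79 + 38) + (4 - (-10 + 2)²)*83 = √(38 + √79) + (4 - 1*(-8)²)*83 = √(38 + √79) + (4 - 1*64)*83 = √(38 + √79) + (4 - 64)*83 = √(38 + √79) - 60*83 = √(38 + √79) - 4980 = -4980 + √(38 + √79)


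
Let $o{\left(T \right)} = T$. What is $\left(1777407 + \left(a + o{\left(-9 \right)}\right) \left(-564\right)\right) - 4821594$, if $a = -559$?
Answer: $-2723835$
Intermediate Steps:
$\left(1777407 + \left(a + o{\left(-9 \right)}\right) \left(-564\right)\right) - 4821594 = \left(1777407 + \left(-559 - 9\right) \left(-564\right)\right) - 4821594 = \left(1777407 - -320352\right) - 4821594 = \left(1777407 + 320352\right) - 4821594 = 2097759 - 4821594 = -2723835$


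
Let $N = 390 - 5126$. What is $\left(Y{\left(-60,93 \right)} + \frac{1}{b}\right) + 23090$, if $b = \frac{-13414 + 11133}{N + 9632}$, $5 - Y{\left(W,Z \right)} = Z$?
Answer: $\frac{52462666}{2281} \approx 23000.0$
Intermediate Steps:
$N = -4736$
$Y{\left(W,Z \right)} = 5 - Z$
$b = - \frac{2281}{4896}$ ($b = \frac{-13414 + 11133}{-4736 + 9632} = - \frac{2281}{4896} \approx -0.46589$)
$\left(Y{\left(-60,93 \right)} + \frac{1}{b}\right) + 23090 = \left(\left(5 - 93\right) + \frac{1}{- \frac{2281}{4896}}\right) + 23090 = \left(\left(5 - 93\right) - \frac{4896}{2281}\right) + 23090 = \left(-88 - \frac{4896}{2281}\right) + 23090 = - \frac{205624}{2281} + 23090 = \frac{52462666}{2281}$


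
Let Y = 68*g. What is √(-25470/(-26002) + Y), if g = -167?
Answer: I*√1919293699621/13001 ≈ 106.56*I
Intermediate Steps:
Y = -11356 (Y = 68*(-167) = -11356)
√(-25470/(-26002) + Y) = √(-25470/(-26002) - 11356) = √(-25470*(-1/26002) - 11356) = √(12735/13001 - 11356) = √(-147626621/13001) = I*√1919293699621/13001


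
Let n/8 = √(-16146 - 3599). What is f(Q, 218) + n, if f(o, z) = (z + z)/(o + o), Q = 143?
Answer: 218/143 + 8*I*√19745 ≈ 1.5245 + 1124.1*I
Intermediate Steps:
f(o, z) = z/o (f(o, z) = (2*z)/((2*o)) = (2*z)*(1/(2*o)) = z/o)
n = 8*I*√19745 (n = 8*√(-16146 - 3599) = 8*√(-19745) = 8*(I*√19745) = 8*I*√19745 ≈ 1124.1*I)
f(Q, 218) + n = 218/143 + 8*I*√19745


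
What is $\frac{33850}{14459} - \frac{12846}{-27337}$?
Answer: $\frac{1111097764}{395265683} \approx 2.811$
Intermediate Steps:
$\frac{33850}{14459} - \frac{12846}{-27337} = 33850 \cdot \frac{1}{14459} - - \frac{12846}{27337} = \frac{33850}{14459} + \frac{12846}{27337} = \frac{1111097764}{395265683}$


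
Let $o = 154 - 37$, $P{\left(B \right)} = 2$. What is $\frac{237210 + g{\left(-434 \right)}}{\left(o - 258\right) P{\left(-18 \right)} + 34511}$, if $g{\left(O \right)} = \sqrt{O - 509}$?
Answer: $\frac{237210}{34229} + \frac{i \sqrt{943}}{34229} \approx 6.9301 + 0.00089714 i$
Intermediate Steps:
$g{\left(O \right)} = \sqrt{-509 + O}$
$o = 117$
$\frac{237210 + g{\left(-434 \right)}}{\left(o - 258\right) P{\left(-18 \right)} + 34511} = \frac{237210 + \sqrt{-509 - 434}}{\left(117 - 258\right) 2 + 34511} = \frac{237210 + \sqrt{-943}}{\left(-141\right) 2 + 34511} = \frac{237210 + i \sqrt{943}}{-282 + 34511} = \frac{237210 + i \sqrt{943}}{34229} = \left(237210 + i \sqrt{943}\right) \frac{1}{34229} = \frac{237210}{34229} + \frac{i \sqrt{943}}{34229}$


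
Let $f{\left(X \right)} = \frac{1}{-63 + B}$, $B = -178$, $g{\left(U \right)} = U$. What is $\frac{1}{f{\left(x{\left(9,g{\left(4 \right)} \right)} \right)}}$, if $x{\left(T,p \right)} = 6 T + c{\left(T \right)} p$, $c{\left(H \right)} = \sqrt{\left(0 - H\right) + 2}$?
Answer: $-241$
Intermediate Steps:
$c{\left(H \right)} = \sqrt{2 - H}$ ($c{\left(H \right)} = \sqrt{- H + 2} = \sqrt{2 - H}$)
$x{\left(T,p \right)} = 6 T + p \sqrt{2 - T}$ ($x{\left(T,p \right)} = 6 T + \sqrt{2 - T} p = 6 T + p \sqrt{2 - T}$)
$f{\left(X \right)} = - \frac{1}{241}$ ($f{\left(X \right)} = \frac{1}{-63 - 178} = \frac{1}{-241} = - \frac{1}{241}$)
$\frac{1}{f{\left(x{\left(9,g{\left(4 \right)} \right)} \right)}} = \frac{1}{- \frac{1}{241}} = -241$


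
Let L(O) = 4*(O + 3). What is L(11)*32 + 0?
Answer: 1792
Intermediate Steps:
L(O) = 12 + 4*O (L(O) = 4*(3 + O) = 12 + 4*O)
L(11)*32 + 0 = (12 + 4*11)*32 + 0 = (12 + 44)*32 + 0 = 56*32 + 0 = 1792 + 0 = 1792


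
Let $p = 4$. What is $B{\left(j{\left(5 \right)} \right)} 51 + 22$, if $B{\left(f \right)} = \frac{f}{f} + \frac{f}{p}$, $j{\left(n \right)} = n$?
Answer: $\frac{547}{4} \approx 136.75$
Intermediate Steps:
$B{\left(f \right)} = 1 + \frac{f}{4}$ ($B{\left(f \right)} = \frac{f}{f} + \frac{f}{4} = 1 + f \frac{1}{4} = 1 + \frac{f}{4}$)
$B{\left(j{\left(5 \right)} \right)} 51 + 22 = \left(1 + \frac{1}{4} \cdot 5\right) 51 + 22 = \left(1 + \frac{5}{4}\right) 51 + 22 = \frac{9}{4} \cdot 51 + 22 = \frac{459}{4} + 22 = \frac{547}{4}$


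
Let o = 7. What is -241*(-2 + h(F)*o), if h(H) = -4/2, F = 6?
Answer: 3856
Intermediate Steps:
h(H) = -2 (h(H) = -4*1/2 = -2)
-241*(-2 + h(F)*o) = -241*(-2 - 2*7) = -241*(-2 - 14) = -241*(-16) = 3856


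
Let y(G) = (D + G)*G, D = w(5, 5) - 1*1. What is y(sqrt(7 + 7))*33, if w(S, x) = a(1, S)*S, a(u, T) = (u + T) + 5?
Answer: 462 + 1782*sqrt(14) ≈ 7129.6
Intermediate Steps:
a(u, T) = 5 + T + u (a(u, T) = (T + u) + 5 = 5 + T + u)
w(S, x) = S*(6 + S) (w(S, x) = (5 + S + 1)*S = (6 + S)*S = S*(6 + S))
D = 54 (D = 5*(6 + 5) - 1*1 = 5*11 - 1 = 55 - 1 = 54)
y(G) = G*(54 + G) (y(G) = (54 + G)*G = G*(54 + G))
y(sqrt(7 + 7))*33 = (sqrt(7 + 7)*(54 + sqrt(7 + 7)))*33 = (sqrt(14)*(54 + sqrt(14)))*33 = 33*sqrt(14)*(54 + sqrt(14))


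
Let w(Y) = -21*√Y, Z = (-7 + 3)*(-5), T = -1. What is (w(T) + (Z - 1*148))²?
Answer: 15943 + 5376*I ≈ 15943.0 + 5376.0*I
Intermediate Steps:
Z = 20 (Z = -4*(-5) = 20)
(w(T) + (Z - 1*148))² = (-21*I + (20 - 1*148))² = (-21*I + (20 - 148))² = (-21*I - 128)² = (-128 - 21*I)²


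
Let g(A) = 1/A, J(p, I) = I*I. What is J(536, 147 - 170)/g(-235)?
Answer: -124315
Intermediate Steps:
J(p, I) = I²
J(536, 147 - 170)/g(-235) = (147 - 170)²/(1/(-235)) = (-23)²/(-1/235) = 529*(-235) = -124315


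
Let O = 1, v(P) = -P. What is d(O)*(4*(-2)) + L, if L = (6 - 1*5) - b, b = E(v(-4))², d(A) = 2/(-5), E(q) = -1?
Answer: 16/5 ≈ 3.2000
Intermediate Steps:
d(A) = -⅖ (d(A) = 2*(-⅕) = -⅖)
b = 1 (b = (-1)² = 1)
L = 0 (L = (6 - 1*5) - 1*1 = (6 - 5) - 1 = 1 - 1 = 0)
d(O)*(4*(-2)) + L = -8*(-2)/5 + 0 = -⅖*(-8) + 0 = 16/5 + 0 = 16/5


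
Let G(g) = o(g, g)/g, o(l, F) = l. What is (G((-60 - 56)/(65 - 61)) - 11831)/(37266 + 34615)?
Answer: -11830/71881 ≈ -0.16458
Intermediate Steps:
G(g) = 1 (G(g) = g/g = 1)
(G((-60 - 56)/(65 - 61)) - 11831)/(37266 + 34615) = (1 - 11831)/(37266 + 34615) = -11830/71881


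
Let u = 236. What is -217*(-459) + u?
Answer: 99839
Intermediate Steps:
-217*(-459) + u = -217*(-459) + 236 = 99603 + 236 = 99839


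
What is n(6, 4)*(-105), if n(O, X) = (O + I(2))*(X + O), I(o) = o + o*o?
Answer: -12600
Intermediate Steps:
I(o) = o + o²
n(O, X) = (6 + O)*(O + X) (n(O, X) = (O + 2*(1 + 2))*(X + O) = (O + 2*3)*(O + X) = (O + 6)*(O + X) = (6 + O)*(O + X))
n(6, 4)*(-105) = (6² + 6*6 + 6*4 + 6*4)*(-105) = (36 + 36 + 24 + 24)*(-105) = 120*(-105) = -12600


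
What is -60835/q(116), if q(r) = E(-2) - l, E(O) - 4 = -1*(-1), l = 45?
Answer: 12167/8 ≈ 1520.9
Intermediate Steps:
E(O) = 5 (E(O) = 4 - 1*(-1) = 4 + 1 = 5)
q(r) = -40 (q(r) = 5 - 1*45 = 5 - 45 = -40)
-60835/q(116) = -60835/(-40) = -60835*(-1/40) = 12167/8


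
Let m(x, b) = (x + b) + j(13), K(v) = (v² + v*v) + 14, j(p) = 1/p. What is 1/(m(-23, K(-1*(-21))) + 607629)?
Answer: 13/7910527 ≈ 1.6434e-6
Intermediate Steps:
K(v) = 14 + 2*v² (K(v) = (v² + v²) + 14 = 2*v² + 14 = 14 + 2*v²)
m(x, b) = 1/13 + b + x (m(x, b) = (x + b) + 1/13 = (b + x) + 1/13 = 1/13 + b + x)
1/(m(-23, K(-1*(-21))) + 607629) = 1/((1/13 + (14 + 2*(-1*(-21))²) - 23) + 607629) = 1/((1/13 + (14 + 2*21²) - 23) + 607629) = 1/((1/13 + (14 + 2*441) - 23) + 607629) = 1/((1/13 + (14 + 882) - 23) + 607629) = 1/((1/13 + 896 - 23) + 607629) = 1/(11350/13 + 607629) = 1/(7910527/13) = 13/7910527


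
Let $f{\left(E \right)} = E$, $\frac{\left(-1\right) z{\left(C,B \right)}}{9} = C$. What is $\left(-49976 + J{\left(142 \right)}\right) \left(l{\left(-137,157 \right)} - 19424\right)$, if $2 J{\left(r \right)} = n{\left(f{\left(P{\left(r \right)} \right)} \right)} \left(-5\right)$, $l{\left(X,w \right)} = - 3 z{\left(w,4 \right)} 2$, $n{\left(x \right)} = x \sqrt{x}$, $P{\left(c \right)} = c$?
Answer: $547037296 + 3885830 \sqrt{142} \approx 5.9334 \cdot 10^{8}$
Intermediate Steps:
$z{\left(C,B \right)} = - 9 C$
$n{\left(x \right)} = x^{\frac{3}{2}}$
$l{\left(X,w \right)} = 54 w$ ($l{\left(X,w \right)} = - 3 \left(- 9 w\right) 2 = 27 w 2 = 54 w$)
$J{\left(r \right)} = - \frac{5 r^{\frac{3}{2}}}{2}$ ($J{\left(r \right)} = \frac{r^{\frac{3}{2}} \left(-5\right)}{2} = \frac{\left(-5\right) r^{\frac{3}{2}}}{2} = - \frac{5 r^{\frac{3}{2}}}{2}$)
$\left(-49976 + J{\left(142 \right)}\right) \left(l{\left(-137,157 \right)} - 19424\right) = \left(-49976 - \frac{5 \cdot 142^{\frac{3}{2}}}{2}\right) \left(54 \cdot 157 - 19424\right) = \left(-49976 - \frac{5 \cdot 142 \sqrt{142}}{2}\right) \left(8478 - 19424\right) = \left(-49976 - 355 \sqrt{142}\right) \left(-10946\right) = 547037296 + 3885830 \sqrt{142}$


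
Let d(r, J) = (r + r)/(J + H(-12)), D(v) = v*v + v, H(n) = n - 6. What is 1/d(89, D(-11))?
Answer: 46/89 ≈ 0.51685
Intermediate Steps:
H(n) = -6 + n
D(v) = v + v² (D(v) = v² + v = v + v²)
d(r, J) = 2*r/(-18 + J) (d(r, J) = (r + r)/(J + (-6 - 12)) = (2*r)/(J - 18) = (2*r)/(-18 + J) = 2*r/(-18 + J))
1/d(89, D(-11)) = 1/(2*89/(-18 - 11*(1 - 11))) = 1/(2*89/(-18 - 11*(-10))) = 1/(2*89/(-18 + 110)) = 1/(2*89/92) = 1/(2*89*(1/92)) = 1/(89/46) = 46/89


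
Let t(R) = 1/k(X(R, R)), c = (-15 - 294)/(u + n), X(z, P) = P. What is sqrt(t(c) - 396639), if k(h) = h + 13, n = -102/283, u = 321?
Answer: I*sqrt(52570974154801002)/364062 ≈ 629.79*I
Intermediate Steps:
n = -102/283 (n = -102*1/283 = -102/283 ≈ -0.36042)
k(h) = 13 + h
c = -29149/30247 (c = (-15 - 294)/(321 - 102/283) = -309/90741/283 = -309*283/90741 = -29149/30247 ≈ -0.96370)
t(R) = 1/(13 + R)
sqrt(t(c) - 396639) = sqrt(1/(13 - 29149/30247) - 396639) = sqrt(1/(364062/30247) - 396639) = sqrt(30247/364062 - 396639) = sqrt(-144401157371/364062) = I*sqrt(52570974154801002)/364062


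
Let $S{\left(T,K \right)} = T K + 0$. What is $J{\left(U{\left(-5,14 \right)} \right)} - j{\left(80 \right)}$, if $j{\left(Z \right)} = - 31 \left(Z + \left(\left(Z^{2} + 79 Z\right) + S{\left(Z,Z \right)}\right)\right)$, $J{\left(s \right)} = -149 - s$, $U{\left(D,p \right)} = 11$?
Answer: $595040$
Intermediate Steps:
$S{\left(T,K \right)} = K T$ ($S{\left(T,K \right)} = K T + 0 = K T$)
$j{\left(Z \right)} = - 2480 Z - 62 Z^{2}$ ($j{\left(Z \right)} = - 31 \left(Z + \left(\left(Z^{2} + 79 Z\right) + Z Z\right)\right) = - 31 \left(Z + \left(\left(Z^{2} + 79 Z\right) + Z^{2}\right)\right) = - 31 \left(Z + \left(2 Z^{2} + 79 Z\right)\right) = - 31 \left(2 Z^{2} + 80 Z\right) = - 2480 Z - 62 Z^{2}$)
$J{\left(U{\left(-5,14 \right)} \right)} - j{\left(80 \right)} = \left(-149 - 11\right) - 62 \cdot 80 \left(-40 - 80\right) = -160 - 62 \cdot 80 \left(-120\right) = -160 - -595200 = -160 + 595200 = 595040$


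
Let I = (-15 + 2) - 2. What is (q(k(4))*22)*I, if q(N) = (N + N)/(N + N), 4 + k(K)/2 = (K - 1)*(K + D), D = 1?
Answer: -330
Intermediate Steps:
k(K) = -8 + 2*(1 + K)*(-1 + K) (k(K) = -8 + 2*((K - 1)*(K + 1)) = -8 + 2*((-1 + K)*(1 + K)) = -8 + 2*((1 + K)*(-1 + K)) = -8 + 2*(1 + K)*(-1 + K))
q(N) = 1 (q(N) = (2*N)/((2*N)) = (2*N)*(1/(2*N)) = 1)
I = -15 (I = -13 - 2 = -15)
(q(k(4))*22)*I = (1*22)*(-15) = 22*(-15) = -330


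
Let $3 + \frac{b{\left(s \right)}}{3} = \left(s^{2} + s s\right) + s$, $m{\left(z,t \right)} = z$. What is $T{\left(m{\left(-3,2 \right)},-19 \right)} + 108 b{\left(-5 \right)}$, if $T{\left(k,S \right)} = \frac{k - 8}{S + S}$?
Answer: $\frac{517115}{38} \approx 13608.0$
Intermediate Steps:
$T{\left(k,S \right)} = \frac{-8 + k}{2 S}$
$b{\left(s \right)} = -9 + 3 s + 6 s^{2}$ ($b{\left(s \right)} = -9 + 3 \left(\left(s^{2} + s s\right) + s\right) = -9 + 3 \left(\left(s^{2} + s^{2}\right) + s\right) = -9 + 3 \left(2 s^{2} + s\right) = -9 + 3 \left(s + 2 s^{2}\right) = -9 + \left(3 s + 6 s^{2}\right) = -9 + 3 s + 6 s^{2}$)
$T{\left(m{\left(-3,2 \right)},-19 \right)} + 108 b{\left(-5 \right)} = \frac{-8 - 3}{2 \left(-19\right)} + 108 \left(-9 + 3 \left(-5\right) + 6 \left(-5\right)^{2}\right) = \frac{1}{2} \left(- \frac{1}{19}\right) \left(-11\right) + 108 \left(-9 - 15 + 6 \cdot 25\right) = \frac{11}{38} + 108 \left(-9 - 15 + 150\right) = \frac{11}{38} + 108 \cdot 126 = \frac{11}{38} + 13608 = \frac{517115}{38}$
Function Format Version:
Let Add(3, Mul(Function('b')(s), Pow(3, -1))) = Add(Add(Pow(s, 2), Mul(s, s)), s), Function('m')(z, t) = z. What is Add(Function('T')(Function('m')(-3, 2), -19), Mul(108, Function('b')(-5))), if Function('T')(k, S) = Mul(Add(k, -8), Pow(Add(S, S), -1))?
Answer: Rational(517115, 38) ≈ 13608.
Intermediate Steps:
Function('T')(k, S) = Mul(Rational(1, 2), Pow(S, -1), Add(-8, k)) (Function('T')(k, S) = Mul(Add(-8, k), Pow(Mul(2, S), -1)) = Mul(Add(-8, k), Mul(Rational(1, 2), Pow(S, -1))) = Mul(Rational(1, 2), Pow(S, -1), Add(-8, k)))
Function('b')(s) = Add(-9, Mul(3, s), Mul(6, Pow(s, 2))) (Function('b')(s) = Add(-9, Mul(3, Add(Add(Pow(s, 2), Mul(s, s)), s))) = Add(-9, Mul(3, Add(Add(Pow(s, 2), Pow(s, 2)), s))) = Add(-9, Mul(3, Add(Mul(2, Pow(s, 2)), s))) = Add(-9, Mul(3, Add(s, Mul(2, Pow(s, 2))))) = Add(-9, Add(Mul(3, s), Mul(6, Pow(s, 2)))) = Add(-9, Mul(3, s), Mul(6, Pow(s, 2))))
Add(Function('T')(Function('m')(-3, 2), -19), Mul(108, Function('b')(-5))) = Add(Mul(Rational(1, 2), Pow(-19, -1), Add(-8, -3)), Mul(108, Add(-9, Mul(3, -5), Mul(6, Pow(-5, 2))))) = Add(Mul(Rational(1, 2), Rational(-1, 19), -11), Mul(108, Add(-9, -15, Mul(6, 25)))) = Add(Rational(11, 38), Mul(108, Add(-9, -15, 150))) = Add(Rational(11, 38), Mul(108, 126)) = Add(Rational(11, 38), 13608) = Rational(517115, 38)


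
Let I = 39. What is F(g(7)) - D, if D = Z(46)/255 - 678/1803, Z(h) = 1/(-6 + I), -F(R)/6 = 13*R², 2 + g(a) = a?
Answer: -9860058061/5057415 ≈ -1949.6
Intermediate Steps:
g(a) = -2 + a
F(R) = -78*R²
Z(h) = 1/33 (Z(h) = 1/(-6 + 39) = 1/33)
D = -1901189/5057415 (D = (1/33)/255 - 678/1803 = (1/33)*(1/255) - 678*1/1803 = 1/8415 - 226/601 = -1901189/5057415 ≈ -0.37592)
F(g(7)) - D = -78*(-2 + 7)² - 1*(-1901189/5057415) = -78*5² + 1901189/5057415 = -78*25 + 1901189/5057415 = -1950 + 1901189/5057415 = -9860058061/5057415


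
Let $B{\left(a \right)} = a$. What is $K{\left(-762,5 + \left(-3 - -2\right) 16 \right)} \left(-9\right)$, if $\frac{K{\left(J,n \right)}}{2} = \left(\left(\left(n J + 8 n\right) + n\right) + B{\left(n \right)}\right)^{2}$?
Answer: $-1231667712$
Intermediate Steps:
$K{\left(J,n \right)} = 2 \left(10 n + J n\right)^{2}$ ($K{\left(J,n \right)} = 2 \left(\left(\left(n J + 8 n\right) + n\right) + n\right)^{2} = 2 \left(\left(\left(J n + 8 n\right) + n\right) + n\right)^{2} = 2 \left(\left(\left(8 n + J n\right) + n\right) + n\right)^{2} = 2 \left(\left(9 n + J n\right) + n\right)^{2} = 2 \left(10 n + J n\right)^{2}$)
$K{\left(-762,5 + \left(-3 - -2\right) 16 \right)} \left(-9\right) = 2 \left(5 + \left(-3 - -2\right) 16\right)^{2} \left(10 - 762\right)^{2} \left(-9\right) = 2 \left(5 + \left(-3 + 2\right) 16\right)^{2} \left(-752\right)^{2} \left(-9\right) = 2 \left(5 - 16\right)^{2} \cdot 565504 \left(-9\right) = 2 \left(-11\right)^{2} \cdot 565504 \left(-9\right) = 2 \cdot 121 \cdot 565504 \left(-9\right) = 136851968 \left(-9\right) = -1231667712$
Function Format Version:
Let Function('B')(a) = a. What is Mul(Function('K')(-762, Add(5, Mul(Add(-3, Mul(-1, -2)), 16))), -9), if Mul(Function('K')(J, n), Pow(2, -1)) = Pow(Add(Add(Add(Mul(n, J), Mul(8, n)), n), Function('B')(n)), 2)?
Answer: -1231667712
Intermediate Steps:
Function('K')(J, n) = Mul(2, Pow(Add(Mul(10, n), Mul(J, n)), 2)) (Function('K')(J, n) = Mul(2, Pow(Add(Add(Add(Mul(n, J), Mul(8, n)), n), n), 2)) = Mul(2, Pow(Add(Add(Add(Mul(J, n), Mul(8, n)), n), n), 2)) = Mul(2, Pow(Add(Add(Add(Mul(8, n), Mul(J, n)), n), n), 2)) = Mul(2, Pow(Add(Add(Mul(9, n), Mul(J, n)), n), 2)) = Mul(2, Pow(Add(Mul(10, n), Mul(J, n)), 2)))
Mul(Function('K')(-762, Add(5, Mul(Add(-3, Mul(-1, -2)), 16))), -9) = Mul(Mul(2, Pow(Add(5, Mul(Add(-3, Mul(-1, -2)), 16)), 2), Pow(Add(10, -762), 2)), -9) = Mul(Mul(2, Pow(Add(5, Mul(Add(-3, 2), 16)), 2), Pow(-752, 2)), -9) = Mul(Mul(2, Pow(Add(5, Mul(-1, 16)), 2), 565504), -9) = Mul(Mul(2, Pow(Add(5, -16), 2), 565504), -9) = Mul(Mul(2, Pow(-11, 2), 565504), -9) = Mul(Mul(2, 121, 565504), -9) = Mul(136851968, -9) = -1231667712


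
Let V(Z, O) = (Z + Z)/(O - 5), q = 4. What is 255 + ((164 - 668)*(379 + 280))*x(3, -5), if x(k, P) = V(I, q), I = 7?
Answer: 4650159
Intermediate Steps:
V(Z, O) = 2*Z/(-5 + O) (V(Z, O) = (2*Z)/(-5 + O) = 2*Z/(-5 + O))
x(k, P) = -14 (x(k, P) = 2*7/(-5 + 4) = 2*7/(-1) = 2*7*(-1) = -14)
255 + ((164 - 668)*(379 + 280))*x(3, -5) = 255 + ((164 - 668)*(379 + 280))*(-14) = 255 - 504*659*(-14) = 255 - 332136*(-14) = 255 + 4649904 = 4650159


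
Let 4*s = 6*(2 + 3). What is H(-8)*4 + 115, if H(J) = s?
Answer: 145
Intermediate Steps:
s = 15/2 (s = (6*(2 + 3))/4 = (6*5)/4 = (¼)*30 = 15/2 ≈ 7.5000)
H(J) = 15/2
H(-8)*4 + 115 = (15/2)*4 + 115 = 30 + 115 = 145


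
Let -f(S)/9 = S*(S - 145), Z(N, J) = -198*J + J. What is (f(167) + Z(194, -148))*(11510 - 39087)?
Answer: 107826070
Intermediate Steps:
Z(N, J) = -197*J
f(S) = -9*S*(-145 + S) (f(S) = -9*S*(S - 145) = -9*S*(-145 + S))
(f(167) + Z(194, -148))*(11510 - 39087) = (9*167*(145 - 1*167) - 197*(-148))*(11510 - 39087) = (9*167*(145 - 167) + 29156)*(-27577) = (9*167*(-22) + 29156)*(-27577) = (-33066 + 29156)*(-27577) = -3910*(-27577) = 107826070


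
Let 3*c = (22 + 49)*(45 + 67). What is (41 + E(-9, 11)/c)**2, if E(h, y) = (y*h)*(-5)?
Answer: 107267385289/63234304 ≈ 1696.3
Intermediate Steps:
c = 7952/3 (c = ((22 + 49)*(45 + 67))/3 = (71*112)/3 = (1/3)*7952 = 7952/3 ≈ 2650.7)
E(h, y) = -5*h*y (E(h, y) = (h*y)*(-5) = -5*h*y)
(41 + E(-9, 11)/c)**2 = (41 + (-5*(-9)*11)/(7952/3))**2 = (41 + 495*(3/7952))**2 = (41 + 1485/7952)**2 = (327517/7952)**2 = 107267385289/63234304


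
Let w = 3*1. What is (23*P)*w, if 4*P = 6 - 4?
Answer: 69/2 ≈ 34.500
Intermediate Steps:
w = 3
P = ½ (P = (6 - 4)/4 = (¼)*2 = ½ ≈ 0.50000)
(23*P)*w = (23*(½))*3 = (23/2)*3 = 69/2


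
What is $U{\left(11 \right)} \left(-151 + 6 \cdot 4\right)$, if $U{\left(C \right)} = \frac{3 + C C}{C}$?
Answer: $- \frac{15748}{11} \approx -1431.6$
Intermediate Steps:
$U{\left(C \right)} = \frac{3 + C^{2}}{C}$
$U{\left(11 \right)} \left(-151 + 6 \cdot 4\right) = \left(11 + \frac{3}{11}\right) \left(-151 + 6 \cdot 4\right) = \left(11 + 3 \cdot \frac{1}{11}\right) \left(-151 + 24\right) = \left(11 + \frac{3}{11}\right) \left(-127\right) = \frac{124}{11} \left(-127\right) = - \frac{15748}{11}$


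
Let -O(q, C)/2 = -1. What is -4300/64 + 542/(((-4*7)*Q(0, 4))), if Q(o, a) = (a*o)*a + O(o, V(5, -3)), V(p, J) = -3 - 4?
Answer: -8609/112 ≈ -76.866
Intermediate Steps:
V(p, J) = -7
O(q, C) = 2 (O(q, C) = -2*(-1) = 2)
Q(o, a) = 2 + o*a² (Q(o, a) = (a*o)*a + 2 = o*a² + 2 = 2 + o*a²)
-4300/64 + 542/(((-4*7)*Q(0, 4))) = -4300/64 + 542/(((-4*7)*(2 + 0*4²))) = -4300*1/64 + 542/((-28*(2 + 0*16))) = -1075/16 + 542/((-28*(2 + 0))) = -1075/16 + 542/((-28*2)) = -1075/16 + 542/(-56) = -1075/16 + 542*(-1/56) = -1075/16 - 271/28 = -8609/112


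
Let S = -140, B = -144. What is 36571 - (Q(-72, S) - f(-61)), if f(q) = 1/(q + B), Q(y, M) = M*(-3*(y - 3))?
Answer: 13954554/205 ≈ 68071.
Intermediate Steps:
Q(y, M) = M*(9 - 3*y) (Q(y, M) = M*(-3*(-3 + y)) = M*(9 - 3*y))
f(q) = 1/(-144 + q) (f(q) = 1/(q - 144) = 1/(-144 + q))
36571 - (Q(-72, S) - f(-61)) = 36571 - (3*(-140)*(3 - 1*(-72)) - 1/(-144 - 61)) = 36571 - (3*(-140)*(3 + 72) - 1/(-205)) = 36571 - (3*(-140)*75 - 1*(-1/205)) = 36571 - (-31500 + 1/205) = 36571 - 1*(-6457499/205) = 36571 + 6457499/205 = 13954554/205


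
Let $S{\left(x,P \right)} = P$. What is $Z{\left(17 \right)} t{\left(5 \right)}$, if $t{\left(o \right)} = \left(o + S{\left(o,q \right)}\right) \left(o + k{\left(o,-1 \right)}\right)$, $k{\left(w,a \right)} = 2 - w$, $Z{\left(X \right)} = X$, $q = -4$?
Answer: $34$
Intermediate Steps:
$t{\left(o \right)} = -8 + 2 o$ ($t{\left(o \right)} = \left(o - 4\right) \left(o - \left(-2 + o\right)\right) = \left(-4 + o\right) 2 = -8 + 2 o$)
$Z{\left(17 \right)} t{\left(5 \right)} = 17 \left(-8 + 2 \cdot 5\right) = 17 \left(-8 + 10\right) = 17 \cdot 2 = 34$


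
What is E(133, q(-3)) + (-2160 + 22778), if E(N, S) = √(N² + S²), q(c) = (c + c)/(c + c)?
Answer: 20618 + √17690 ≈ 20751.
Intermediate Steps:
q(c) = 1 (q(c) = (2*c)/((2*c)) = (2*c)*(1/(2*c)) = 1)
E(133, q(-3)) + (-2160 + 22778) = √(133² + 1²) + (-2160 + 22778) = √(17689 + 1) + 20618 = √17690 + 20618 = 20618 + √17690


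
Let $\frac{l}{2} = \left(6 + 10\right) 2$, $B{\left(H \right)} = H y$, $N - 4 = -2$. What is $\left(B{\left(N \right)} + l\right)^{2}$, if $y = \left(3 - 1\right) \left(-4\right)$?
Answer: $2304$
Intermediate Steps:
$N = 2$ ($N = 4 - 2 = 2$)
$y = -8$ ($y = 2 \left(-4\right) = -8$)
$B{\left(H \right)} = - 8 H$ ($B{\left(H \right)} = H \left(-8\right) = - 8 H$)
$l = 64$ ($l = 2 \left(6 + 10\right) 2 = 2 \cdot 16 \cdot 2 = 2 \cdot 32 = 64$)
$\left(B{\left(N \right)} + l\right)^{2} = \left(\left(-8\right) 2 + 64\right)^{2} = \left(-16 + 64\right)^{2} = 48^{2} = 2304$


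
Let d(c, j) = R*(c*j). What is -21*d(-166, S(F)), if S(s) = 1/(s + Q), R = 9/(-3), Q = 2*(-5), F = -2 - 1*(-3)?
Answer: 1162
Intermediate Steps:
F = 1 (F = -2 + 3 = 1)
Q = -10
R = -3 (R = 9*(-⅓) = -3)
S(s) = 1/(-10 + s) (S(s) = 1/(s - 10) = 1/(-10 + s))
d(c, j) = -3*c*j
-21*d(-166, S(F)) = -(-63)*(-166)/(-10 + 1) = -(-63)*(-166)/(-9) = -(-63)*(-166)*(-1)/9 = -21*(-166/3) = 1162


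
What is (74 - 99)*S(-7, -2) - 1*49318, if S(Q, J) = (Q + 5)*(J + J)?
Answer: -49518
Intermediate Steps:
S(Q, J) = 2*J*(5 + Q) (S(Q, J) = (5 + Q)*(2*J) = 2*J*(5 + Q))
(74 - 99)*S(-7, -2) - 1*49318 = (74 - 99)*(2*(-2)*(5 - 7)) - 1*49318 = -50*(-2)*(-2) - 49318 = -25*8 - 49318 = -200 - 49318 = -49518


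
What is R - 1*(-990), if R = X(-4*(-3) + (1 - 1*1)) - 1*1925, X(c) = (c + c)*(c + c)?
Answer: -359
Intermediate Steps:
X(c) = 4*c² (X(c) = (2*c)*(2*c) = 4*c²)
R = -1349 (R = 4*(-4*(-3) + (1 - 1*1))² - 1*1925 = 4*(12 + (1 - 1))² - 1925 = 4*(12 + 0)² - 1925 = 4*12² - 1925 = 4*144 - 1925 = 576 - 1925 = -1349)
R - 1*(-990) = -1349 - 1*(-990) = -1349 + 990 = -359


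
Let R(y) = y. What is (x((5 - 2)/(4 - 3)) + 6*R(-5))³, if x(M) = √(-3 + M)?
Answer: -27000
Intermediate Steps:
(x((5 - 2)/(4 - 3)) + 6*R(-5))³ = (√(-3 + (5 - 2)/(4 - 3)) + 6*(-5))³ = (√(-3 + 3/1) - 30)³ = (√(-3 + 3*1) - 30)³ = (√(-3 + 3) - 30)³ = (√0 - 30)³ = (0 - 30)³ = (-30)³ = -27000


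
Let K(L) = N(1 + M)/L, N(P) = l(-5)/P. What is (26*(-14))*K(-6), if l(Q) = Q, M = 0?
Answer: -910/3 ≈ -303.33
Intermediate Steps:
N(P) = -5/P
K(L) = -5/L (K(L) = (-5/(1 + 0))/L = (-5/1)/L = (-5*1)/L = -5/L)
(26*(-14))*K(-6) = (26*(-14))*(-5/(-6)) = -(-1820)*(-1)/6 = -364*⅚ = -910/3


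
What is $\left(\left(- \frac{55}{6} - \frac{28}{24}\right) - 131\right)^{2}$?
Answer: $\frac{179776}{9} \approx 19975.0$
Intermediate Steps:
$\left(\left(- \frac{55}{6} - \frac{28}{24}\right) - 131\right)^{2} = \left(\left(\left(-55\right) \frac{1}{6} - \frac{7}{6}\right) - 131\right)^{2} = \left(\left(- \frac{55}{6} - \frac{7}{6}\right) - 131\right)^{2} = \left(- \frac{31}{3} - 131\right)^{2} = \left(- \frac{424}{3}\right)^{2} = \frac{179776}{9}$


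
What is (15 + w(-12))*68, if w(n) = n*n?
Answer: 10812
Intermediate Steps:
w(n) = n²
(15 + w(-12))*68 = (15 + (-12)²)*68 = (15 + 144)*68 = 159*68 = 10812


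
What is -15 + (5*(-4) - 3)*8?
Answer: -199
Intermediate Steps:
-15 + (5*(-4) - 3)*8 = -15 + (-20 - 3)*8 = -15 - 23*8 = -15 - 184 = -199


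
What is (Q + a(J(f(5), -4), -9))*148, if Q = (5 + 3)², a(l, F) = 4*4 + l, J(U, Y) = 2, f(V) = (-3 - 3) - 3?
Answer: 12136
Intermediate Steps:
f(V) = -9 (f(V) = -6 - 3 = -9)
a(l, F) = 16 + l
Q = 64 (Q = 8² = 64)
(Q + a(J(f(5), -4), -9))*148 = (64 + (16 + 2))*148 = (64 + 18)*148 = 82*148 = 12136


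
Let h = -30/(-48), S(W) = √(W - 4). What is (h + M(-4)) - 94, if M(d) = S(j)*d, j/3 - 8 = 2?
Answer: -747/8 - 4*√26 ≈ -113.77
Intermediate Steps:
j = 30 (j = 24 + 3*2 = 24 + 6 = 30)
S(W) = √(-4 + W)
h = 5/8 (h = -30*(-1/48) = 5/8 ≈ 0.62500)
M(d) = d*√26 (M(d) = √(-4 + 30)*d = √26*d = d*√26)
(h + M(-4)) - 94 = (5/8 - 4*√26) - 94 = -747/8 - 4*√26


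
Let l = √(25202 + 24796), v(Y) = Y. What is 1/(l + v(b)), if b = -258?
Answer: -43/2761 - √49998/16566 ≈ -0.029072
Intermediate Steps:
l = √49998 ≈ 223.60
1/(l + v(b)) = 1/(√49998 - 258) = 1/(-258 + √49998)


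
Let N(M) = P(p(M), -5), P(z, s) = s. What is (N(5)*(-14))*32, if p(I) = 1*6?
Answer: 2240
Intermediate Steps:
p(I) = 6
N(M) = -5
(N(5)*(-14))*32 = -5*(-14)*32 = 70*32 = 2240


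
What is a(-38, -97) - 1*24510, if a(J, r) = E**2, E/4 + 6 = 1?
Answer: -24110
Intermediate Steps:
E = -20 (E = -24 + 4*1 = -24 + 4 = -20)
a(J, r) = 400 (a(J, r) = (-20)**2 = 400)
a(-38, -97) - 1*24510 = 400 - 1*24510 = 400 - 24510 = -24110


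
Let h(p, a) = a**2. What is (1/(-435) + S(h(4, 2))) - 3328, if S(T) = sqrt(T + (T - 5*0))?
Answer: -1447681/435 + 2*sqrt(2) ≈ -3325.2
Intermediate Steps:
S(T) = sqrt(2)*sqrt(T) (S(T) = sqrt(T + (T + 0)) = sqrt(T + T) = sqrt(2*T) = sqrt(2)*sqrt(T))
(1/(-435) + S(h(4, 2))) - 3328 = (1/(-435) + sqrt(2)*sqrt(2**2)) - 3328 = (-1/435 + sqrt(2)*sqrt(4)) - 3328 = (-1/435 + sqrt(2)*2) - 3328 = (-1/435 + 2*sqrt(2)) - 3328 = -1447681/435 + 2*sqrt(2)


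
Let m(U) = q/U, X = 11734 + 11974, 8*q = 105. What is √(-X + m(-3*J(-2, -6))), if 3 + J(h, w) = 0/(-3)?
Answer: I*√3413742/12 ≈ 153.97*I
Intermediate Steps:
q = 105/8 (q = (⅛)*105 = 105/8 ≈ 13.125)
J(h, w) = -3 (J(h, w) = -3 + 0/(-3) = -3 + 0*(-⅓) = -3 + 0 = -3)
X = 23708
m(U) = 105/(8*U)
√(-X + m(-3*J(-2, -6))) = √(-1*23708 + 105/(8*((-3*(-3))))) = √(-23708 + (105/8)/9) = √(-23708 + (105/8)*(⅑)) = √(-23708 + 35/24) = √(-568957/24) = I*√3413742/12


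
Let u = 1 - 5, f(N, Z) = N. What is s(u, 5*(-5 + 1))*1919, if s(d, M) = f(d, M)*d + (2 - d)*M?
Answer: -199576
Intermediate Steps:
u = -4
s(d, M) = d² + M*(2 - d) (s(d, M) = d*d + (2 - d)*M = d² + M*(2 - d))
s(u, 5*(-5 + 1))*1919 = ((-4)² + 2*(5*(-5 + 1)) - 1*5*(-5 + 1)*(-4))*1919 = (16 + 2*(5*(-4)) - 1*5*(-4)*(-4))*1919 = (16 + 2*(-20) - 1*(-20)*(-4))*1919 = (16 - 40 - 80)*1919 = -104*1919 = -199576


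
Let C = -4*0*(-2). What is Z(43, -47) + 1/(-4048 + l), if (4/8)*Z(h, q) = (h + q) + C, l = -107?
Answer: -33241/4155 ≈ -8.0002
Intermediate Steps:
C = 0 (C = 0*(-2) = 0)
Z(h, q) = 2*h + 2*q (Z(h, q) = 2*((h + q) + 0) = 2*(h + q) = 2*h + 2*q)
Z(43, -47) + 1/(-4048 + l) = (2*43 + 2*(-47)) + 1/(-4048 - 107) = (86 - 94) + 1/(-4155) = -8 - 1/4155 = -33241/4155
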